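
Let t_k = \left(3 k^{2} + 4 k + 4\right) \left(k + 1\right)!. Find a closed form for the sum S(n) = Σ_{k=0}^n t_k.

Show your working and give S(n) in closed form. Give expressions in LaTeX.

S(n) = 3 n \left(n + 2\right)! + \left(n + 2\right)! + 2

t_(k+1)/t_k = (k + 2)*(4*k + 3*(k + 1)**2 + 8)/(3*k**2 + 4*k + 4).
Gosper form: A/B · C(k+1)/C(k) with A=k + 2, B=1, C=k**2 + 4*k/3 + 4/3.
Set up (k + 2)·f(k+1) − (1)·f(k) − (k**2 + 4*k/3 + 4/3) = 0.
Degrees (1,0,2) ⇒ d ≤ 1.
Match coefficients ⇒ f(k) = (3*k - 2)/3.
Certificate R = B(k−1)f/C = (3*k - 2)/(3*k**2 + 4*k + 4) gives s_k = (3*k - 2)*factorial(k + 1).
s_(k+1) − s_k = (3*k**2 + 4*k + 4)*factorial(k + 1) = t_k.
Evaluate: s_(n+1) = (3*n + 1)*factorial(n + 2); subtract s_(0) = -2 ⇒ S(n) = 3*n*factorial(n + 2) + factorial(n + 2) + 2.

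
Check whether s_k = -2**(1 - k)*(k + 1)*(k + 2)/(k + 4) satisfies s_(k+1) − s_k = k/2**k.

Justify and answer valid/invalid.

Invalid: residual 2**(1 - k)*(-k**2 - 6*k - 2)/(k**2 + 9*k + 20) ≠ 0.

s_(k+1) = -(k + 2)*(k + 3)/(2**k*(k + 5))
s_(k+1) − s_k = (k**3 + 7*k**2 + 8*k - 4)/(2**k*(k**2 + 9*k + 20))
(s_(k+1) − s_k) − t_k = 2**(1 - k)*(-k**2 - 6*k - 2)/(k**2 + 9*k + 20)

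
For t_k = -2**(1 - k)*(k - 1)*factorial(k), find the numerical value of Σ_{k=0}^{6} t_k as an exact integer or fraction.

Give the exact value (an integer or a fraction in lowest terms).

r(k) = k*(k + 1)/(2*(k - 1)) after simplifying.
Gosper form: A/B · C(k+1)/C(k) with A=k/2 + 1/2, B=1, C=k - 1.
Set up (k/2 + 1/2)·f(k+1) − (1)·f(k) − (k - 1) = 0.
From deg A=1, deg B=0, deg C=1: d=0.
Solving with deg f ≤ 0: f(k) = 2.
Certificate R = B(k−1)f/C = 2/(k - 1) gives s_k = -2**(2 - k)*factorial(k).
Δs = -2**(1 - k)*(k - 1)*factorial(k), as required.
Σ_(k=0)^(6) t_k = s_(7) − s_(0) = -315/2 − (-4) = -307/2.

Σ = -307/2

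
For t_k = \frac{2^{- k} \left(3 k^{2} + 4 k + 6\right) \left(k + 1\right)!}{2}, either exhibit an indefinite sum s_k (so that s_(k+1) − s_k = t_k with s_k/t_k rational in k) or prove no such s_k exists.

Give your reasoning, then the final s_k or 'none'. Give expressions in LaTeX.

s_k = 2^{- k} \left(3 k + 1\right) \left(k + 1\right)!

r(k) = (k + 2)*(4*k + 3*(k + 1)**2 + 10)/(2*(3*k**2 + 4*k + 6)) after simplifying.
Take A(k)=k/2 + 1, B(k)=1, C(k)=k**2 + 4*k/3 + 2.
Solve (k/2 + 1)·f(k+1) − (1)·f(k) = k**2 + 4*k/3 + 2.
From deg A=1, deg B=0, deg C=2: d=1.
A polynomial solution: f(k) = 2*(3*k + 1)/3.
Then R = B(k−1)f/C = 2*(3*k + 1)/(3*k**2 + 4*k + 6), so s_k = R(k)·t_k = (3*k + 1)*factorial(k + 1)/2**k.
Δs = (3*k**2 + 4*k + 6)*factorial(k + 1)/(2*2**k), as required.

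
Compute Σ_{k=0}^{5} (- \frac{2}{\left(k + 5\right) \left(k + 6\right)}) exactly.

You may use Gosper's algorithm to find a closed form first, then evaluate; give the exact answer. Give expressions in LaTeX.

The ratio is (k + 5)/(k + 7).
So A=k + 5 and B=k + 7, with C=1.
Set up (k + 5)·f(k+1) − (k + 6)·f(k) − (1) = 0.
d = 1 from the (1,1,0) case.
Solving with deg f ≤ 1: f(k) = k/5.
R(k) = B(k−1)·f(k)/C(k) = k*(k + 6)/5; s_k = R·t_k = -2*k/(5*k + 25).
s_(k+1) − s_k = -2/(k**2 + 11*k + 30) = t_k.
Σ_(k=0)^(5) t_k = s_(6) − s_(0) = -12/55 − (0) = -12/55.

Σ = -12/55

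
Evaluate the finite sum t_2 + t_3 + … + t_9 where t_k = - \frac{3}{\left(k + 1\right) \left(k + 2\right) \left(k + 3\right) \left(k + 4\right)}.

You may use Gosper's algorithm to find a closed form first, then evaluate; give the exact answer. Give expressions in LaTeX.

Σ = -23/1430

The ratio is (k + 1)/(k + 5).
Take A(k)=k + 1, B(k)=k + 5, C(k)=1.
Key eq: (k + 1)·f(k+1) = (k + 4)·f(k) + (1).
d = 3 from the (1,1,0) case.
Solve for f: f(k) = k*(k**2 + 6*k + 11)/18 (degree 3 ≤ 3).
Certificate R = B(k−1)f/C = k*(k + 4)*(k**2 + 6*k + 11)/18 gives s_k = k*(-k**2 - 6*k - 11)/(6*(k + 1)*(k + 2)*(k + 3)).
Verify: -3/(k**4 + 10*k**3 + 35*k**2 + 50*k + 24) matches t_k.
Telescoping: Σ = s_(10) − s_(2) = -95/572 − (-3/20) = -23/1430.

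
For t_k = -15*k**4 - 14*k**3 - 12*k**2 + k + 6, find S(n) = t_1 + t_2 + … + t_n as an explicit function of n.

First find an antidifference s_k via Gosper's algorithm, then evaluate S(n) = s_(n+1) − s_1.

Step 1: r(k) = (15*k**4 + 74*k**3 + 144*k**2 + 125*k + 34)/(15*k**4 + 14*k**3 + 12*k**2 - k - 6).
So A=1 and B=1, with C=k**4 + 14*k**3/15 + 4*k**2/5 - k/15 - 2/5.
f must satisfy (1)·f(k+1) − (1)·f(k) = k**4 + 14*k**3/15 + 4*k**2/5 - k/15 - 2/5.
deg f ≤ 5 (via 0,0,4).
Solving with deg f ≤ 5: f(k) = k*(k**2 - k - 1)*(3*k**2 - k + 4)/15.
R(k) = B(k−1)·f(k)/C(k) = k*(k**2 - k - 1)*(3*k**2 - k + 4)/(15*k**4 + 14*k**3 + 12*k**2 - k - 6); s_k = R·t_k = k*(-3*k**4 + 4*k**3 - 2*k**2 + 3*k + 4).
Δs = -15*k**4 - 14*k**3 - 12*k**2 + k + 6, as required.
Telescope: S(n) = s_(n+1) − s_(1) = -3*n**5 - 11*n**4 - 16*n**3 - 9*n**2 + 5*n + 6 − (6) = n*(-3*n**4 - 11*n**3 - 16*n**2 - 9*n + 5).

S(n) = n*(-3*n**4 - 11*n**3 - 16*n**2 - 9*n + 5)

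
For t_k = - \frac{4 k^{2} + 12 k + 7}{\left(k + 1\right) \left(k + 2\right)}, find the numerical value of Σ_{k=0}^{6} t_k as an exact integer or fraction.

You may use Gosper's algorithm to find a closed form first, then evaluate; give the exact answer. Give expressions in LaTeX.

Σ = -217/8

Compute t_(k+1)/t_k: get (k + 1)*(12*k + 4*(k + 1)**2 + 19)/((k + 3)*(4*k**2 + 12*k + 7)).
Take A(k)=k + 1, B(k)=k + 3, C(k)=k**2 + 3*k + 7/4.
Need (k + 1)·f(k+1) − (k + 2)·f(k) = k**2 + 3*k + 7/4.
deg f ≤ 2 (via 1,1,2).
Match coefficients ⇒ f(k) = k*(4*k + 3)/4.
Get s_k = R·t_k = k*(-4*k - 3)/(k + 1) with R(k) = B(k−1)f(k)/C(k) = k*(k + 2)*(4*k + 3)/(4*k**2 + 12*k + 7).
s_(k+1) − s_k = (-4*k**2 - 12*k - 7)/(k**2 + 3*k + 2) = t_k.
Telescoping: Σ = s_(7) − s_(0) = -217/8 − (0) = -217/8.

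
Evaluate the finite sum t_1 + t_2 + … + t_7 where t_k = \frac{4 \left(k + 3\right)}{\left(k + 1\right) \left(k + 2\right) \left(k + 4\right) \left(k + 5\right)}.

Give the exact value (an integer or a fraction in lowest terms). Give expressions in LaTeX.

Σ = 49/270

Compute t_(k+1)/t_k: get (k + 1)*(k + 4)**2/((k + 3)**2*(k + 6)).
Normal form (A,B,C) = (k + 1, k + 6, k**2 + 6*k + 9).
Set up (k + 1)·f(k+1) − (k + 5)·f(k) − (k**2 + 6*k + 9) = 0.
From deg A=1, deg B=1, deg C=2: d=4.
Solve for f: f(k) = k*(k + 2)*(k + 3)*(k + 5)/8 (degree 4 ≤ 4).
Then R = B(k−1)f/C = k*(k + 2)*(k + 5)**2/(8*(k + 3)), so s_k = R(k)·t_k = k*(k + 5)/(2*(k**2 + 5*k + 4)).
Verify: 4*(k + 3)/(k**4 + 12*k**3 + 49*k**2 + 78*k + 40) matches t_k.
Sum = s_(8) − s_(1); s_(8) = 13/27, s_(1) = 3/10 ⇒ 49/270.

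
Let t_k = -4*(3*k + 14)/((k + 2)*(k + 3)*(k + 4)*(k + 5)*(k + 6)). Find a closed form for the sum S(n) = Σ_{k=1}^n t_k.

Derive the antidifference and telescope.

The ratio is (k + 2)*(3*k + 17)/((k + 7)*(3*k + 14)).
Gosper form: A/B · C(k+1)/C(k) with A=k + 2, B=k + 7, C=k + 14/3.
f must satisfy (k + 2)·f(k+1) − (k + 6)·f(k) = k + 14/3.
Bound: deg f ≤ 4.
A polynomial solution: f(k) = k*(k + 4)*(k**2 + 10*k + 31)/90.
So s_k = (B(k−1)f/C)·t_k = (k*(k + 4)*(k + 6)*(k**2 + 10*k + 31)/(30*(3*k + 14)))·t_k = 2*k*(-k**2 - 10*k - 31)/(15*(k**3 + 10*k**2 + 31*k + 30)).
Verify: 4*(-3*k - 14)/(k**5 + 20*k**4 + 155*k**3 + 580*k**2 + 1044*k + 720) matches t_k.
Σ_(k=1)^n t_k = s_(n+1) − s_(1) = (2*(-n**3 - 13*n**2 - 54*n - 42)/(15*(n**3 + 13*n**2 + 54*n + 72))) − (-7/90), i.e. n*(-n**2 - 13*n - 54)/(18*(n**3 + 13*n**2 + 54*n + 72)).

S(n) = n*(-n**2 - 13*n - 54)/(18*(n**3 + 13*n**2 + 54*n + 72))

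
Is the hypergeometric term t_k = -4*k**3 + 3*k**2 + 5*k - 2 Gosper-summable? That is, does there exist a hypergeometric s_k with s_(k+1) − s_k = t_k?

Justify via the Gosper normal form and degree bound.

Yes. s_k = k*(-k**3 + 3*k**2 - 4).

The ratio is (4*k**3 + 9*k**2 + k - 2)/(4*k**3 - 3*k**2 - 5*k + 2).
Gosper form: A/B · C(k+1)/C(k) with A=1, B=1, C=k**3 - 3*k**2/4 - 5*k/4 + 1/2.
Solve (1)·f(k+1) − (1)·f(k) = k**3 - 3*k**2/4 - 5*k/4 + 1/2.
Bound: deg f ≤ 4.
Coefficient equations give f(k) = k*(k - 2)**2*(k + 1)/4.
So s_k = (B(k−1)f/C)·t_k = (k*(k - 2)**2/(4*k**2 - 7*k + 2))·t_k = k*(-k**3 + 3*k**2 - 4).
Δs = -4*k**3 + 3*k**2 + 5*k - 2, as required.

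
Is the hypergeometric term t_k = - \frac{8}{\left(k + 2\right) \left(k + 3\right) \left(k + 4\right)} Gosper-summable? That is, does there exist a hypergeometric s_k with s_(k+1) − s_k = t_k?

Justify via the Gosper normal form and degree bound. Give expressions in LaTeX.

Yes. s_k = \frac{2 k \left(- k - 5\right)}{3 \left(k + 2\right) \left(k + 3\right)}.

Step 1: r(k) = (k + 2)/(k + 5).
A = k + 2, B = k + 5, C = 1.
Key eq: (k + 2)·f(k+1) = (k + 4)·f(k) + (1).
From deg A=1, deg B=1, deg C=0: d=2.
Match coefficients ⇒ f(k) = k*(k + 5)/12.
So s_k = (B(k−1)f/C)·t_k = (k*(k + 4)*(k + 5)/12)·t_k = 2*k*(-k - 5)/(3*(k + 2)*(k + 3)).
Δs = -8/(k**3 + 9*k**2 + 26*k + 24), as required.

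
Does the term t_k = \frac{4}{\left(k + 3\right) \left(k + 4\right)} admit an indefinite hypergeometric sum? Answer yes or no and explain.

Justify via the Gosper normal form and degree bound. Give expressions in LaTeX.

Compute t_(k+1)/t_k: get (k + 3)/(k + 5).
Take A(k)=k + 3, B(k)=k + 5, C(k)=1.
Set up (k + 3)·f(k+1) − (k + 4)·f(k) − (1) = 0.
Bound: deg f ≤ 1.
Match coefficients ⇒ f(k) = k/3.
R(k) = B(k−1)·f(k)/C(k) = k*(k + 4)/3; s_k = R·t_k = 4*k/(3*(k + 3)).
s_(k+1) − s_k = 4/(k**2 + 7*k + 12) = t_k.

Yes. s_k = \frac{4 k}{3 \left(k + 3\right)}.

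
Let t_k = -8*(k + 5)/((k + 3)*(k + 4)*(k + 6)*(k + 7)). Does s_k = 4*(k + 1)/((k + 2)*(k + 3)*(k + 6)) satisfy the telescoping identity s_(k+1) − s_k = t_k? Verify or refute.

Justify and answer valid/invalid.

s_(k+1) = 4*(k + 2)/((k + 3)*(k + 4)*(k + 7))
s_(k+1) − s_k = 4*(-2*k**2 - 11*k - 4)/(k**5 + 22*k**4 + 185*k**3 + 740*k**2 + 1404*k + 1008)
(s_(k+1) − s_k) − t_k = 4*(3*k + 16)/(k**5 + 22*k**4 + 185*k**3 + 740*k**2 + 1404*k + 1008)

Invalid: residual 4*(3*k + 16)/(k**5 + 22*k**4 + 185*k**3 + 740*k**2 + 1404*k + 1008) ≠ 0.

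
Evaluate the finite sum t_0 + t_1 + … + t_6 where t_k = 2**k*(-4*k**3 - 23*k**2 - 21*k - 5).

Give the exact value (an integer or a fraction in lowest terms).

Σ = -169859

t_(k+1)/t_k = 2*(4*k**3 + 35*k**2 + 79*k + 53)/(4*k**3 + 23*k**2 + 21*k + 5).
Take A(k)=2, B(k)=1, C(k)=k**3 + 23*k**2/4 + 21*k/4 + 5/4.
Key eq: (2)·f(k+1) = (1)·f(k) + (k**3 + 23*k**2/4 + 21*k/4 + 5/4).
deg f ≤ 3 (via 0,0,3).
Match coefficients ⇒ f(k) = (4*k**3 - k**2 + k - 3)/4.
R(k) = B(k−1)·f(k)/C(k) = (4*k**3 - k**2 + k - 3)/(4*k**3 + 23*k**2 + 21*k + 5); s_k = R·t_k = 2**k*(-4*k**3 + k**2 - k + 3).
s_(k+1) − s_k = 2**k*(-4*k**3 - 23*k**2 - 21*k - 5) = t_k.
Evaluate s at k=7 and k=0: -169856 and 3; difference -169859.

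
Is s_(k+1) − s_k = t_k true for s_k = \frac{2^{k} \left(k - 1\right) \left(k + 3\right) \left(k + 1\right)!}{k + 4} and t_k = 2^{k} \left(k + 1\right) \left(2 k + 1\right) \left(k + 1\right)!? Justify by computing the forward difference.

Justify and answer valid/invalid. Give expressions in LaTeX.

s_(k+1) = 2**(k + 1)*k*(k + 4)*factorial(k + 2)/(k + 5)
s_(k+1) − s_k = 2**k*(2*k**4 + 19*k**3 + 57*k**2 + 57*k + 15)*factorial(k + 1)/((k + 4)*(k + 5))
(s_(k+1) − s_k) − t_k = -2**k*(2*k**3 + 11*k**2 + 12*k + 5)*factorial(k + 1)/((k + 4)*(k + 5))

Invalid: residual - \frac{2^{k} \left(2 k^{3} + 11 k^{2} + 12 k + 5\right) \left(k + 1\right)!}{\left(k + 4\right) \left(k + 5\right)} ≠ 0.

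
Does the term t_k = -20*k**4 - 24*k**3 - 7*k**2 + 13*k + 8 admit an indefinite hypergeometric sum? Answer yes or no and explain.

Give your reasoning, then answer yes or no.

Yes. s_k = k*(-4*k**4 + 4*k**3 + 3*k**2 + 4*k + 1).

Compute t_(k+1)/t_k: get (20*k**4 + 104*k**3 + 199*k**2 + 153*k + 30)/(20*k**4 + 24*k**3 + 7*k**2 - 13*k - 8).
So A=1 and B=1, with C=k**4 + 6*k**3/5 + 7*k**2/20 - 13*k/20 - 2/5.
Need (1)·f(k+1) − (1)·f(k) = k**4 + 6*k**3/5 + 7*k**2/20 - 13*k/20 - 2/5.
Degrees (0,0,4) ⇒ d ≤ 5.
Match coefficients ⇒ f(k) = k*(2*k**2 - 3*k - 1)*(2*k**2 + k + 1)/20.
Then R = B(k−1)f/C = k*(2*k**2 - 3*k - 1)*(2*k**2 + k + 1)/(20*k**4 + 24*k**3 + 7*k**2 - 13*k - 8), so s_k = R(k)·t_k = k*(-4*k**4 + 4*k**3 + 3*k**2 + 4*k + 1).
Check: Δs_k = -20*k**4 - 24*k**3 - 7*k**2 + 13*k + 8. ✓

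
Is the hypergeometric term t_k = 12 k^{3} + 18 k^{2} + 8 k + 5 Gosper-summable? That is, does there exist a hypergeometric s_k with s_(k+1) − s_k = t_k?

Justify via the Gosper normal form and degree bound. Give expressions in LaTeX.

Yes. s_k = k \left(3 k^{3} - 2 k + 4\right).

The ratio is (12*k**3 + 54*k**2 + 80*k + 43)/(12*k**3 + 18*k**2 + 8*k + 5).
A = 1, B = 1, C = k**3 + 3*k**2/2 + 2*k/3 + 5/12.
Solve (1)·f(k+1) − (1)·f(k) = k**3 + 3*k**2/2 + 2*k/3 + 5/12.
d = 4 from the (0,0,3) case.
Solving with deg f ≤ 4: f(k) = k*(3*k**3 - 2*k + 4)/12.
Then R = B(k−1)f/C = k*(3*k**3 - 2*k + 4)/(12*k**3 + 18*k**2 + 8*k + 5), so s_k = R(k)·t_k = k*(3*k**3 - 2*k + 4).
Verify: 12*k**3 + 18*k**2 + 8*k + 5 matches t_k.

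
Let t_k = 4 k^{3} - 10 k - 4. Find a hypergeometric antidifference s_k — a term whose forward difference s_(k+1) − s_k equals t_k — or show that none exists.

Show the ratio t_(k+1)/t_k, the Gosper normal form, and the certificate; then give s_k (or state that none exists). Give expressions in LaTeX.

Compute t_(k+1)/t_k: get (5*k - 2*(k + 1)**3 + 7)/(-2*k**3 + 5*k + 2).
Factor: A=1; B=1; C=k**3 - 5*k/2 - 1.
Solve (1)·f(k+1) − (1)·f(k) = k**3 - 5*k/2 - 1.
From deg A=0, deg B=0, deg C=3: d=4.
Coefficient equations give f(k) = k*(k**3 - 2*k**2 - 4*k + 1)/4.
R(k) = B(k−1)·f(k)/C(k) = k*(k**3 - 2*k**2 - 4*k + 1)/(2*(2*k**3 - 5*k - 2)); s_k = R·t_k = k*(k**3 - 2*k**2 - 4*k + 1).
Check: Δs_k = 4*k**3 - 10*k - 4. ✓

s_k = k \left(k^{3} - 2 k^{2} - 4 k + 1\right)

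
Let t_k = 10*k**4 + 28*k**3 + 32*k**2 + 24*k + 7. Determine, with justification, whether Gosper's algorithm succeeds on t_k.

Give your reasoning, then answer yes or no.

Step 1: r(k) = (10*k**4 + 68*k**3 + 176*k**2 + 212*k + 101)/(10*k**4 + 28*k**3 + 32*k**2 + 24*k + 7).
Gosper form: A/B · C(k+1)/C(k) with A=1, B=1, C=k**4 + 14*k**3/5 + 16*k**2/5 + 12*k/5 + 7/10.
Set up (1)·f(k+1) − (1)·f(k) − (k**4 + 14*k**3/5 + 16*k**2/5 + 12*k/5 + 7/10) = 0.
From deg A=0, deg B=0, deg C=4: d=5.
Solve for f: f(k) = k**2*(2*k**3 + 2*k**2 + 3)/10 (degree 5 ≤ 5).
Get s_k = R·t_k = k**2*(2*k**3 + 2*k**2 + 3) with R(k) = B(k−1)f(k)/C(k) = k**2*(2*k**3 + 2*k**2 + 3)/(10*k**4 + 28*k**3 + 32*k**2 + 24*k + 7).
Δs = 10*k**4 + 28*k**3 + 32*k**2 + 24*k + 7, as required.

Yes. s_k = k**2*(2*k**3 + 2*k**2 + 3).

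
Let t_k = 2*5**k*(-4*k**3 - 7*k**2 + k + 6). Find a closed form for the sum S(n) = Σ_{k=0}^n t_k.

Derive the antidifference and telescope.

S(n) = -10*5**n*n**3 - 10*5**n*n**2 + 15*5**n - 3

The ratio is 5*(4*k**3 + 19*k**2 + 25*k + 4)/(4*k**3 + 7*k**2 - k - 6).
A = 5, B = 1, C = k**3 + 7*k**2/4 - k/4 - 3/2.
Solve (5)·f(k+1) − (1)·f(k) = k**3 + 7*k**2/4 - k/4 - 3/2.
d = 3 from the (0,0,3) case.
A polynomial solution: f(k) = (2*k**3 - 4*k**2 + 2*k - 3)/8.
Certificate R = B(k−1)f/C = (2*k**3 - 4*k**2 + 2*k - 3)/(2*(4*k**3 + 7*k**2 - k - 6)) gives s_k = 5**k*(-2*k**3 + 4*k**2 - 2*k + 3).
Verify: 2*5**k*(-4*k**3 - 7*k**2 + k + 6) matches t_k.
Evaluate: s_(n+1) = 5**(n + 1)*(-2*n**3 - 2*n**2 + 3); subtract s_(0) = 3 ⇒ S(n) = -10*5**n*n**3 - 10*5**n*n**2 + 15*5**n - 3.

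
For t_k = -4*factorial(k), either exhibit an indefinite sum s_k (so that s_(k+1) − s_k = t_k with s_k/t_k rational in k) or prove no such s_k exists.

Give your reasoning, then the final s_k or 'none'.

Compute t_(k+1)/t_k: get k + 1.
Normal form (A,B,C) = (k + 1, 1, 1).
Key eq: (k + 1)·f(k+1) = (1)·f(k) + (1).
Degrees (1,0,0) ⇒ d ≤ -1.
Bound -1 < 0, so the key equation has no polynomial solution.

none (Gosper's algorithm certifies no s_k)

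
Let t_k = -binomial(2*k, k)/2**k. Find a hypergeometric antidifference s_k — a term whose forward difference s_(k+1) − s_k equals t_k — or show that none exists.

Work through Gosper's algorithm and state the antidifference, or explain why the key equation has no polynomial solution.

not Gosper-summable; s_k does not exist

r(k) = (2*k + 1)/(k + 1) after simplifying.
Take A(k)=2*k + 1, B(k)=k + 1, C(k)=1.
Solve (2*k + 1)·f(k+1) − (k)·f(k) = 1.
From deg A=1, deg B=1, deg C=0: d=-1.
d = -1 < 0 ⇒ no nonzero polynomial f; not summable.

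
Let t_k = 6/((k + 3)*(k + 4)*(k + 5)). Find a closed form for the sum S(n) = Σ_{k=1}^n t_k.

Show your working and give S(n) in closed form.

Compute t_(k+1)/t_k: get (k + 3)/(k + 6).
A = k + 3, B = k + 6, C = 1.
Solve (k + 3)·f(k+1) − (k + 5)·f(k) = 1.
From deg A=1, deg B=1, deg C=0: d=2.
Match coefficients ⇒ f(k) = k*(k + 7)/24.
R(k) = B(k−1)·f(k)/C(k) = k*(k + 5)*(k + 7)/24; s_k = R·t_k = k*(k + 7)/(4*(k + 3)*(k + 4)).
Δs = 6/(k**3 + 12*k**2 + 47*k + 60), as required.
Σ_(k=1)^n t_k = s_(n+1) − s_(1) = ((n**2 + 9*n + 8)/(4*(n**2 + 9*n + 20))) − (1/10), i.e. 3*n*(n + 9)/(20*(n**2 + 9*n + 20)).

S(n) = 3*n*(n + 9)/(20*(n**2 + 9*n + 20))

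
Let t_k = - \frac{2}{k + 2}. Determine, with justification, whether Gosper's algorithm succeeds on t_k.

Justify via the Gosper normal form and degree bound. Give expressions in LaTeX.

Ratio r(k) = (k + 2)/(k + 3).
Normal form (A,B,C) = (k + 2, k + 3, 1).
Need (k + 2)·f(k+1) − (k + 2)·f(k) = 1.
Bound: deg f ≤ 0.
f = c0 ⇒ A·f(k+1) − B(k−1)·f(k) − C = -1. The system {-1 = 0} is inconsistent; no antidifference.

No — the linear system for f has no solution.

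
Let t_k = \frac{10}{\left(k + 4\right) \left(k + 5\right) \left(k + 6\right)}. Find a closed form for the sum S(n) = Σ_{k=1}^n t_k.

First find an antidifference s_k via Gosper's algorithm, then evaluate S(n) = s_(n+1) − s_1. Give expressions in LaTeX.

S(n) = \frac{n \left(n + 11\right)}{6 \left(n^{2} + 11 n + 30\right)}

Ratio r(k) = (k + 4)/(k + 7).
A = k + 4, B = k + 7, C = 1.
Set up (k + 4)·f(k+1) − (k + 6)·f(k) − (1) = 0.
d = 2 from the (1,1,0) case.
A polynomial solution: f(k) = k*(k + 9)/40.
So s_k = (B(k−1)f/C)·t_k = (k*(k + 6)*(k + 9)/40)·t_k = k*(k + 9)/(4*(k + 4)*(k + 5)).
s_(k+1) − s_k = 10/(k**3 + 15*k**2 + 74*k + 120) = t_k.
Telescope: S(n) = s_(n+1) − s_(1) = (n**2 + 11*n + 10)/(4*(n**2 + 11*n + 30)) − (1/12) = n*(n + 11)/(6*(n**2 + 11*n + 30)).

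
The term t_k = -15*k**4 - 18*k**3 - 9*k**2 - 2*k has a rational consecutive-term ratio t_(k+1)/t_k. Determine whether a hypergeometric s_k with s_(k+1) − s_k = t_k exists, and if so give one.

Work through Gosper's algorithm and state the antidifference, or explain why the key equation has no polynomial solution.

Compute t_(k+1)/t_k: get (15*k**4 + 78*k**3 + 153*k**2 + 134*k + 44)/(k*(15*k**3 + 18*k**2 + 9*k + 2)).
Normal form (A,B,C) = (1, 1, k**4 + 6*k**3/5 + 3*k**2/5 + 2*k/15).
f must satisfy (1)·f(k+1) − (1)·f(k) = k**4 + 6*k**3/5 + 3*k**2/5 + 2*k/15.
deg f ≤ 5 (via 0,0,4).
Solve for f: f(k) = k**2*(k - 1)*(3*k**2 - 1)/15 (degree 5 ≤ 5).
Then R = B(k−1)f/C = k*(k - 1)*(3*k**2 - 1)/(15*k**3 + 18*k**2 + 9*k + 2), so s_k = R(k)·t_k = k**2*(-3*k**3 + 3*k**2 + k - 1).
s_(k+1) − s_k = k*(-15*k**3 - 18*k**2 - 9*k - 2) = t_k.

s_k = k**2*(-3*k**3 + 3*k**2 + k - 1)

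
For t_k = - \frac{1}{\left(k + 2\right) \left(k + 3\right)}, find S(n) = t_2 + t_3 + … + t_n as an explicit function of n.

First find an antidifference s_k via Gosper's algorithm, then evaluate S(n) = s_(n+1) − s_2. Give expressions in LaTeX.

S(n) = \frac{1 - n}{4 \left(n + 3\right)}

The ratio is (k + 2)/(k + 4).
Take A(k)=k + 2, B(k)=k + 4, C(k)=1.
Solve (k + 2)·f(k+1) − (k + 3)·f(k) = 1.
deg f ≤ 1 (via 1,1,0).
A polynomial solution: f(k) = k/2.
So s_k = (B(k−1)f/C)·t_k = (k*(k + 3)/2)·t_k = -k/(2*k + 4).
Check: Δs_k = -1/(k**2 + 5*k + 6). ✓
Telescope: S(n) = s_(n+1) − s_(2) = (-n - 1)/(2*(n + 3)) − (-1/4) = (1 - n)/(4*(n + 3)).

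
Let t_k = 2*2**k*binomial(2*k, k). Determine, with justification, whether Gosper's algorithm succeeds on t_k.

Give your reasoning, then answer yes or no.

Step 1: r(k) = 4*(2*k + 1)/(k + 1).
Gosper form: A/B · C(k+1)/C(k) with A=8*k + 4, B=k + 1, C=1.
f must satisfy (8*k + 4)·f(k+1) − (k)·f(k) = 1.
deg f ≤ -1 (via 1,1,0).
Bound -1 < 0, so the key equation has no polynomial solution.

No. Not Gosper-summable.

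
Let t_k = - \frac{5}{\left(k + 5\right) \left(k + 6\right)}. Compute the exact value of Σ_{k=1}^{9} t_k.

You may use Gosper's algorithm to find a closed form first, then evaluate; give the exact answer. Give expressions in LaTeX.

Σ = -1/2

The ratio is (k + 5)/(k + 7).
Take A(k)=k + 5, B(k)=k + 7, C(k)=1.
Set up (k + 5)·f(k+1) − (k + 6)·f(k) − (1) = 0.
Degrees (1,1,0) ⇒ d ≤ 1.
Coefficient equations give f(k) = k/5.
Certificate R = B(k−1)f/C = k*(k + 6)/5 gives s_k = -k/(k + 5).
Verify: -5/(k**2 + 11*k + 30) matches t_k.
Sum = s_(10) − s_(1); s_(10) = -2/3, s_(1) = -1/6 ⇒ -1/2.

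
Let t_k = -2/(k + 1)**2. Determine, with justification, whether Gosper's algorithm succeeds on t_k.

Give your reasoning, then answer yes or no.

No. Not Gosper-summable.

r(k) = (k + 1)**2/(k + 2)**2 after simplifying.
Factor: A=k**2 + 2*k + 1; B=k**2 + 4*k + 4; C=1.
Key eq: (k**2 + 2*k + 1)·f(k+1) = (k**2 + 2*k + 1)·f(k) + (1).
Bound: deg f ≤ 0.
Generic f = c0 gives residual -1; -1 = 0 cannot hold, so t_k is not Gosper-summable.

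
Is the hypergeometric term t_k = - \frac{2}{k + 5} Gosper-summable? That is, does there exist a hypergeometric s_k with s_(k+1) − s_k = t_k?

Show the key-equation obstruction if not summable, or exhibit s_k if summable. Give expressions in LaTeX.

No; the coefficient equations for f are inconsistent.

Step 1: r(k) = (k + 5)/(k + 6).
A = k + 5, B = k + 6, C = 1.
Solve (k + 5)·f(k+1) − (k + 5)·f(k) = 1.
Degrees (1,1,0) ⇒ d ≤ 0.
f = c0 ⇒ A·f(k+1) − B(k−1)·f(k) − C = -1. The system {-1 = 0} is inconsistent; no antidifference.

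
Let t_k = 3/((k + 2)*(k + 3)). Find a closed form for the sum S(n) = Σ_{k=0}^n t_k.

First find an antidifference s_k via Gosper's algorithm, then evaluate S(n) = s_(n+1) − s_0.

r(k) = (k + 2)/(k + 4) after simplifying.
So A=k + 2 and B=k + 4, with C=1.
Need (k + 2)·f(k+1) − (k + 3)·f(k) = 1.
Degrees (1,1,0) ⇒ d ≤ 1.
Solve for f: f(k) = k/2 (degree 1 ≤ 1).
Get s_k = R·t_k = 3*k/(2*(k + 2)) with R(k) = B(k−1)f(k)/C(k) = k*(k + 3)/2.
Verify: 3/(k**2 + 5*k + 6) matches t_k.
Σ_(k=0)^n t_k = s_(n+1) − s_(0) = (3*(n + 1)/(2*(n + 3))) − (0), i.e. 3*(n + 1)/(2*(n + 3)).

S(n) = 3*(n + 1)/(2*(n + 3))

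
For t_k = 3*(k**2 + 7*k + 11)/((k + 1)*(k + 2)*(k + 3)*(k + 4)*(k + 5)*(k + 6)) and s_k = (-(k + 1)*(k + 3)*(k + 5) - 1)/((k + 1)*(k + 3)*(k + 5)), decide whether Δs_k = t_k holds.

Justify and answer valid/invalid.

s_(k+1) = (-(k + 2)*(k + 4)*(k + 6) - 1)/((k + 2)*(k + 4)*(k + 6))
s_(k+1) − s_k = 3*(k**2 + 7*k + 11)/(k**6 + 21*k**5 + 175*k**4 + 735*k**3 + 1624*k**2 + 1764*k + 720)
(s_(k+1) − s_k) − t_k = 0

Valid — Δs_k = t_k.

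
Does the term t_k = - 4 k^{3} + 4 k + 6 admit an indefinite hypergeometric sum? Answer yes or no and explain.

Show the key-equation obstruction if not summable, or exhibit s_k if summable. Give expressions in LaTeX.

Yes. s_k = k \left(- k^{3} + 2 k^{2} + k + 4\right).

t_(k+1)/t_k = (2*k - 2*(k + 1)**3 + 5)/(-2*k**3 + 2*k + 3).
Gosper form: A/B · C(k+1)/C(k) with A=1, B=1, C=k**3 - k - 3/2.
f must satisfy (1)·f(k+1) − (1)·f(k) = k**3 - k - 3/2.
Bound: deg f ≤ 4.
Coefficient equations give f(k) = k*(k**3 - 2*k**2 - k - 4)/4.
Certificate R = B(k−1)f/C = k*(k**3 - 2*k**2 - k - 4)/(2*(2*k**3 - 2*k - 3)) gives s_k = k*(-k**3 + 2*k**2 + k + 4).
s_(k+1) − s_k = -4*k**3 + 4*k + 6 = t_k.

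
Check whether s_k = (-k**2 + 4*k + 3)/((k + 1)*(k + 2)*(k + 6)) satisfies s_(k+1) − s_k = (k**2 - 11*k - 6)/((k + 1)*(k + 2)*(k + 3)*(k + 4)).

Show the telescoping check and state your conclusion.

Invalid: residual 3*(-2*k**3 + 5*k**2 + 91*k + 48)/(k**6 + 23*k**5 + 207*k**4 + 925*k**3 + 2144*k**2 + 2412*k + 1008) ≠ 0.

s_(k+1) = (4*k - (k + 1)**2 + 7)/((k + 2)*(k + 3)*(k + 7))
s_(k+1) − s_k = (k**3 - 8*k**2 - 60*k - 27)/(k**5 + 19*k**4 + 131*k**3 + 401*k**2 + 540*k + 252)
(s_(k+1) − s_k) − t_k = 3*(-2*k**3 + 5*k**2 + 91*k + 48)/(k**6 + 23*k**5 + 207*k**4 + 925*k**3 + 2144*k**2 + 2412*k + 1008)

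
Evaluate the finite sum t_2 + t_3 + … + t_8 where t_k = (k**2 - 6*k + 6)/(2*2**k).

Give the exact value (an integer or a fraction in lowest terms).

The ratio is (-6*k + (k + 1)**2)/(2*(k**2 - 6*k + 6)).
Take A(k)=1/2, B(k)=1, C(k)=k**2 - 6*k + 6.
f must satisfy (1/2)·f(k+1) − (1)·f(k) = k**2 - 6*k + 6.
deg f ≤ 2 (via 0,0,2).
Match coefficients ⇒ f(k) = -2*(k - 3)*(k - 1).
R(k) = B(k−1)·f(k)/C(k) = -2*(k - 3)*(k - 1)/(k**2 - 6*k + 6); s_k = R·t_k = (-k**2 + 4*k - 3)/2**k.
Δs = (k**2 - 6*k + 6)/(2*2**k), as required.
Σ_(k=2)^(8) t_k = s_(9) − s_(2) = -3/32 − (1/4) = -11/32.

Σ = -11/32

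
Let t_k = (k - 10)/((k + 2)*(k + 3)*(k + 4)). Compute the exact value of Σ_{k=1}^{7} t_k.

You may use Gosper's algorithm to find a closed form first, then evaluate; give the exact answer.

Compute t_(k+1)/t_k: get (k - 9)*(k + 2)/((k - 10)*(k + 5)).
Take A(k)=k + 2, B(k)=k + 5, C(k)=k - 10.
Need (k + 2)·f(k+1) − (k + 4)·f(k) = k - 10.
From deg A=1, deg B=1, deg C=1: d=2.
A polynomial solution: f(k) = -k*(2*k + 13)/3.
Certificate R = B(k−1)f/C = -k*(k + 4)*(2*k + 13)/(3*(k - 10)) gives s_k = k*(-2*k - 13)/(3*(k + 2)*(k + 3)).
Verify: (k - 10)/(k**3 + 9*k**2 + 26*k + 24) matches t_k.
Sum = s_(8) − s_(1); s_(8) = -116/165, s_(1) = -5/12 ⇒ -63/220.

Σ = -63/220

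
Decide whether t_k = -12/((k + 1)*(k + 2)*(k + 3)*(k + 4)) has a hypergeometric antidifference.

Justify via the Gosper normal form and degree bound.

Yes. s_k = 2*k*(-k**2 - 6*k - 11)/(3*(k + 1)*(k + 2)*(k + 3)).

Step 1: r(k) = (k + 1)/(k + 5).
Factor: A=k + 1; B=k + 5; C=1.
f must satisfy (k + 1)·f(k+1) − (k + 4)·f(k) = 1.
deg f ≤ 3 (via 1,1,0).
Coefficient equations give f(k) = k*(k**2 + 6*k + 11)/18.
So s_k = (B(k−1)f/C)·t_k = (k*(k + 4)*(k**2 + 6*k + 11)/18)·t_k = 2*k*(-k**2 - 6*k - 11)/(3*(k + 1)*(k + 2)*(k + 3)).
Verify: -12/(k**4 + 10*k**3 + 35*k**2 + 50*k + 24) matches t_k.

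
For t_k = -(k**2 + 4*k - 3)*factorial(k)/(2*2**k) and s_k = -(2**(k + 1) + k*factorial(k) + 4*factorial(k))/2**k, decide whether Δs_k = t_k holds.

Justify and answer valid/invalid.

s_(k+1) = -(4*2**k + k**2*factorial(k) + 6*k*factorial(k) + 5*factorial(k))/(2*2**k)
s_(k+1) − s_k = -(k**2 + 4*k - 3)*factorial(k)/(2*2**k)
(s_(k+1) − s_k) − t_k = 0

Valid: the claim telescopes to t_k.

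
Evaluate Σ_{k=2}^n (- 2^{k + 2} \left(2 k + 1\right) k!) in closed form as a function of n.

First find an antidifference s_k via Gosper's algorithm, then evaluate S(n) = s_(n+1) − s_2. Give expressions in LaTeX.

t_(k+1)/t_k = 2*(k + 1)*(2*k + 3)/(2*k + 1).
So A=2*k + 2 and B=1, with C=k + 1/2.
f must satisfy (2*k + 2)·f(k+1) − (1)·f(k) = k + 1/2.
Bound: deg f ≤ 0.
A polynomial solution: f(k) = 1/2.
So s_k = (B(k−1)f/C)·t_k = (1/(2*k + 1))·t_k = -2**(k + 2)*factorial(k).
Δs = -2**(k + 2)*(2*k + 1)*factorial(k), as required.
Evaluate: s_(n+1) = -2**(n + 3)*factorial(n + 1); subtract s_(2) = -32 ⇒ S(n) = -8*2**n*factorial(n + 1) + 32.

S(n) = - 8 \cdot 2^{n} \left(n + 1\right)! + 32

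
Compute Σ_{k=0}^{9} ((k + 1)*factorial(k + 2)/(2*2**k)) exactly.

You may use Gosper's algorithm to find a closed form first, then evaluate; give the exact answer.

Σ = 467773

The ratio is (k + 2)*(k + 3)/(2*(k + 1)).
A = k/2 + 3/2, B = 1, C = k + 1.
Solve (k/2 + 3/2)·f(k+1) − (1)·f(k) = k + 1.
deg f ≤ 0 (via 1,0,1).
Solve for f: f(k) = 2 (degree 0 ≤ 0).
R(k) = B(k−1)·f(k)/C(k) = 2/(k + 1); s_k = R·t_k = factorial(k + 2)/2**k.
Check: Δs_k = (k + 1)*factorial(k + 2)/(2*2**k). ✓
Telescoping: Σ = s_(10) − s_(0) = 467775 − (2) = 467773.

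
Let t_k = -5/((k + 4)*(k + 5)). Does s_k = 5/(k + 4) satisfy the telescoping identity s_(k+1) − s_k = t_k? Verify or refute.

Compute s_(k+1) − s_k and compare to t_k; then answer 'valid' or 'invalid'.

s_(k+1) = 5/(k + 5)
s_(k+1) − s_k = -5/((k + 4)*(k + 5))
(s_(k+1) − s_k) − t_k = 0

Valid: the claim telescopes to t_k.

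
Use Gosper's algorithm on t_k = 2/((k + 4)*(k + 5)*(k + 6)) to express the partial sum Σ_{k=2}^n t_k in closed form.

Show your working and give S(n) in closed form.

S(n) = (n**2 + 11*n - 12)/(42*(n**2 + 11*n + 30))

Ratio r(k) = (k + 4)/(k + 7).
A = k + 4, B = k + 7, C = 1.
Set up (k + 4)·f(k+1) − (k + 6)·f(k) − (1) = 0.
Bound: deg f ≤ 2.
Solving with deg f ≤ 2: f(k) = k*(k + 9)/40.
So s_k = (B(k−1)f/C)·t_k = (k*(k + 6)*(k + 9)/40)·t_k = k*(k + 9)/(20*(k + 4)*(k + 5)).
Check: Δs_k = 2/(k**3 + 15*k**2 + 74*k + 120). ✓
Σ_(k=2)^n t_k = s_(n+1) − s_(2) = ((n**2 + 11*n + 10)/(20*(n**2 + 11*n + 30))) − (11/420), i.e. (n**2 + 11*n - 12)/(42*(n**2 + 11*n + 30)).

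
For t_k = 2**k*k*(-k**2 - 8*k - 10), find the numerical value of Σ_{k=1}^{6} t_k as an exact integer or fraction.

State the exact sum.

Ratio r(k) = 2*(k + 1)*(8*k + (k + 1)**2 + 18)/(k*(k**2 + 8*k + 10)).
Normal form (A,B,C) = (2, 1, k**3 + 8*k**2 + 10*k).
Need (2)·f(k+1) − (1)·f(k) = k**3 + 8*k**2 + 10*k.
From deg A=0, deg B=0, deg C=3: d=3.
Match coefficients ⇒ f(k) = k**3 + 2*k**2 - 4*k + 2.
Then R = B(k−1)f/C = (k**3 + 2*k**2 - 4*k + 2)/(k*(k**2 + 8*k + 10)), so s_k = R(k)·t_k = 2**k*(-k**3 - 2*k**2 + 4*k - 2).
s_(k+1) − s_k = 2**k*k*(-k**2 - 8*k - 10) = t_k.
Sum = s_(7) − s_(1); s_(7) = -53120, s_(1) = -2 ⇒ -53118.

Σ = -53118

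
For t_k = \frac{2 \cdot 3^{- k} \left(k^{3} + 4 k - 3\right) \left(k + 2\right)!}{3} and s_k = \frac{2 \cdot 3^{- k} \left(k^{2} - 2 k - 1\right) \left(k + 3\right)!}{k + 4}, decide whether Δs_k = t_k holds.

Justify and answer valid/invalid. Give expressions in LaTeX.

Invalid: residual - \frac{2 \cdot 3^{- k} \left(k^{4} + 4 k^{3} + k^{2} + 19 k - 9\right) \left(k + 2\right)!}{3 \left(k + 4\right) \left(k + 5\right)} ≠ 0.

s_(k+1) = 2*(k**2 - 2)*factorial(k + 4)/(3*3**k*(k + 5))
s_(k+1) − s_k = 2*(k**4 + 5*k**3 + 5*k**2 + 17*k - 17)*factorial(k + 3)/(3*3**k*(k + 4)*(k + 5))
(s_(k+1) − s_k) − t_k = -2*(k**4 + 4*k**3 + k**2 + 19*k - 9)*factorial(k + 2)/(3*3**k*(k + 4)*(k + 5))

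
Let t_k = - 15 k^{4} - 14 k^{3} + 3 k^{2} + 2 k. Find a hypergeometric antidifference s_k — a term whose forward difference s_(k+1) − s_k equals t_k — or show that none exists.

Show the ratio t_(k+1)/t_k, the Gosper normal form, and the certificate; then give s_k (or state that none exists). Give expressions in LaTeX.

The ratio is (15*k**3 + 59*k**2 + 70*k + 24)/(k*(15*k**2 - k - 2)).
Gosper form: A/B · C(k+1)/C(k) with A=1, B=1, C=k**4 + 14*k**3/15 - k**2/5 - 2*k/15.
Set up (1)·f(k+1) − (1)·f(k) − (k**4 + 14*k**3/15 - k**2/5 - 2*k/15) = 0.
From deg A=0, deg B=0, deg C=4: d=5.
A polynomial solution: f(k) = k**2*(k - 1)*(k + 1)*(3*k - 4)/15.
So s_k = (B(k−1)f/C)·t_k = (k*(k - 1)*(3*k - 4)/((3*k + 1)*(5*k - 2)))·t_k = k**2*(-3*k**3 + 4*k**2 + 3*k - 4).
s_(k+1) − s_k = k*(-15*k**3 - 14*k**2 + 3*k + 2) = t_k.

s_k = k^{2} \left(- 3 k^{3} + 4 k^{2} + 3 k - 4\right)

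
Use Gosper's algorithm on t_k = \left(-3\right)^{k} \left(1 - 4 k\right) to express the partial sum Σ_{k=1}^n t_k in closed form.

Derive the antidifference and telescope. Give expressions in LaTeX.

Ratio r(k) = 3*(-4*k - 3)/(4*k - 1).
Factor: A=-3; B=1; C=k - 1/4.
Solve (-3)·f(k+1) − (1)·f(k) = k - 1/4.
d = 1 from the (0,0,1) case.
Solving with deg f ≤ 1: f(k) = -(k - 1)/4.
So s_k = (B(k−1)f/C)·t_k = (-(k - 1)/(4*k - 1))·t_k = (-3)**k*(k - 1).
Verify: (-3)**k*(1 - 4*k) matches t_k.
s_(n+1) = (-3)**(n + 1)*n and s_(1) = 0, so S(n) = (-3)**(n + 1)*n.

S(n) = \left(-3\right)^{n + 1} n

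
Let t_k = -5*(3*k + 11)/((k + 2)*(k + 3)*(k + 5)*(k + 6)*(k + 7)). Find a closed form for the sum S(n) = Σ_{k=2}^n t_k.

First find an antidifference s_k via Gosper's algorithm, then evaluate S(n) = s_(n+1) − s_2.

S(n) = 5*(-n**3 - 16*n**2 - 81*n + 98)/(224*(n**3 + 16*n**2 + 81*n + 126))

t_(k+1)/t_k = (k + 2)*(k + 5)*(3*k + 14)/((k + 4)*(k + 8)*(3*k + 11)).
Normal form (A,B,C) = (k + 2, k + 8, k**2 + 23*k/3 + 44/3).
f must satisfy (k + 2)·f(k+1) − (k + 7)·f(k) = k**2 + 23*k/3 + 44/3.
Bound: deg f ≤ 5.
A polynomial solution: f(k) = k*(k + 3)*(k + 4)*(k**2 + 13*k + 52)/180.
Certificate R = B(k−1)f/C = k*(k + 3)*(k + 7)*(k**2 + 13*k + 52)/(60*(3*k + 11)) gives s_k = k*(-k**2 - 13*k - 52)/(12*(k**3 + 13*k**2 + 52*k + 60)).
Check: Δs_k = 5*(-3*k - 11)/(k**5 + 23*k**4 + 203*k**3 + 853*k**2 + 1692*k + 1260). ✓
Evaluate: s_(n+1) = (-n**3 - 16*n**2 - 81*n - 66)/(12*(n**3 + 16*n**2 + 81*n + 126)); subtract s_(2) = -41/672 ⇒ S(n) = 5*(-n**3 - 16*n**2 - 81*n + 98)/(224*(n**3 + 16*n**2 + 81*n + 126)).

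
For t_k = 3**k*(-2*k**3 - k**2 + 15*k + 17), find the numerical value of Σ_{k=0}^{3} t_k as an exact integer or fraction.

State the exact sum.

Σ = 320

r(k) = 3*(2*k**3 + 7*k**2 - 7*k - 29)/(2*k**3 + k**2 - 15*k - 17) after simplifying.
Take A(k)=3, B(k)=1, C(k)=k**3 + k**2/2 - 15*k/2 - 17/2.
Solve (3)·f(k+1) − (1)·f(k) = k**3 + k**2/2 - 15*k/2 - 17/2.
Degrees (0,0,3) ⇒ d ≤ 3.
Solve for f: f(k) = (k**3 - 4*k**2 - 4)/2 (degree 3 ≤ 3).
R(k) = B(k−1)·f(k)/C(k) = (k**3 - 4*k**2 - 4)/(2*k**3 + k**2 - 15*k - 17); s_k = R·t_k = 3**k*(-k**3 + 4*k**2 + 4).
Δs = 3**k*(-2*k**3 - k**2 + 15*k + 17), as required.
Sum = s_(4) − s_(0); s_(4) = 324, s_(0) = 4 ⇒ 320.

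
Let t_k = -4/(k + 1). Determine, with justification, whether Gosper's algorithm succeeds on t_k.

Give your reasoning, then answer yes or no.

No; the coefficient equations for f are inconsistent.

Ratio r(k) = (k + 1)/(k + 2).
Take A(k)=k + 1, B(k)=k + 2, C(k)=1.
Need (k + 1)·f(k+1) − (k + 1)·f(k) = 1.
deg f ≤ 0 (via 1,1,0).
Put f(k) = c0: A·f(k+1) − B(k−1)·f(k) − C = -1; need -1 = 0 — inconsistent ⇒ no f, not summable.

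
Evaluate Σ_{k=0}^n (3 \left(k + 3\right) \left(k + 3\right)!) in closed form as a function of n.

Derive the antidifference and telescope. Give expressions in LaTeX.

r(k) = (k + 4)**2/(k + 3) after simplifying.
Factor: A=k + 4; B=1; C=k + 3.
f must satisfy (k + 4)·f(k+1) − (1)·f(k) = k + 3.
deg f ≤ 0 (via 1,0,1).
Match coefficients ⇒ f(k) = 1.
Then R = B(k−1)f/C = 1/(k + 3), so s_k = R(k)·t_k = 3*factorial(k + 3).
Check: Δs_k = 3*(k + 3)*factorial(k + 3). ✓
Evaluate: s_(n+1) = 3*factorial(n + 4); subtract s_(0) = 18 ⇒ S(n) = 3*factorial(n + 4) - 18.

S(n) = 3 \left(n + 4\right)! - 18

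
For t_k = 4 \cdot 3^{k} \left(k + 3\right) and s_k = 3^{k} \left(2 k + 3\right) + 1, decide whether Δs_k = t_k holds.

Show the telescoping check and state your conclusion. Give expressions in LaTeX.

Valid: the claim telescopes to t_k.

s_(k+1) = 3**(k + 1)*(2*k + 5) + 1
s_(k+1) − s_k = 4*3**k*(k + 3)
(s_(k+1) − s_k) − t_k = 0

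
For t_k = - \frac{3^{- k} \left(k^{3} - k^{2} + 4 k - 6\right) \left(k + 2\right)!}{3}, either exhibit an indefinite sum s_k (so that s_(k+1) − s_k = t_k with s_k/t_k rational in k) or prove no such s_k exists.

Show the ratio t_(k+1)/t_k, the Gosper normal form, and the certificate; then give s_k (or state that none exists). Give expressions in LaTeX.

s_k = - 3^{- k} k \left(k - 3\right) \left(k + 2\right)!

Step 1: r(k) = (k + 3)*(4*k + (k + 1)**3 - (k + 1)**2 - 2)/(3*(k**3 - k**2 + 4*k - 6)).
A = k/3 + 1, B = 1, C = k**3 - k**2 + 4*k - 6.
Solve (k/3 + 1)·f(k+1) − (1)·f(k) = k**3 - k**2 + 4*k - 6.
d = 2 from the (1,0,3) case.
A polynomial solution: f(k) = 3*k*(k - 3).
Certificate R = B(k−1)f/C = 3*k*(k - 3)/(k**3 - k**2 + 4*k - 6) gives s_k = -k*(k - 3)*factorial(k + 2)/3**k.
Verify: -(k**3 - k**2 + 4*k - 6)*factorial(k + 2)/(3*3**k) matches t_k.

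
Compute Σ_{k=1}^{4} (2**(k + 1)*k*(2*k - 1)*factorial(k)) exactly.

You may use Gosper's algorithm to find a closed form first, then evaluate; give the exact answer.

Σ = 23044

r(k) = (k + 1)**2*(4*k + 2)/(k*(2*k - 1)) after simplifying.
Factor: A=2*k + 2; B=1; C=k**2 - k/2.
Set up (2*k + 2)·f(k+1) − (1)·f(k) − (k**2 - k/2) = 0.
From deg A=1, deg B=0, deg C=2: d=1.
Coefficient equations give f(k) = (k - 2)/2.
Certificate R = B(k−1)f/C = (k - 2)/(k*(2*k - 1)) gives s_k = 2**(k + 1)*(k - 2)*factorial(k).
Check: Δs_k = 2**(k + 1)*k*(2*k - 1)*factorial(k). ✓
Telescoping: Σ = s_(5) − s_(1) = 23040 − (-4) = 23044.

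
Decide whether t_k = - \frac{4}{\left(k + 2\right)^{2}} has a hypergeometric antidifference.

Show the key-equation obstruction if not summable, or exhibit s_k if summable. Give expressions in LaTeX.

No — t_k has no hypergeometric antidifference.

Compute t_(k+1)/t_k: get (k + 2)**2/(k + 3)**2.
So A=k**2 + 4*k + 4 and B=k**2 + 6*k + 9, with C=1.
Set up (k**2 + 4*k + 4)·f(k+1) − (k**2 + 4*k + 4)·f(k) − (1) = 0.
From deg A=2, deg B=2, deg C=0: d=0.
Write f(k) = c0. Then LHS − RHS = -1, requiring -1 = 0: contradictory. No certificate.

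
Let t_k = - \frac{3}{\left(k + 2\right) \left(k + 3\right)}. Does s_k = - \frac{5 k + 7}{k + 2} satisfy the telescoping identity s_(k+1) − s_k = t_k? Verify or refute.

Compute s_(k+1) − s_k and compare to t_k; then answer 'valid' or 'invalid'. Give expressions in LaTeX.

s_(k+1) = (-5*k - 12)/(k + 3)
s_(k+1) − s_k = -3/(k**2 + 5*k + 6)
(s_(k+1) − s_k) − t_k = 0

Valid: the claim telescopes to t_k.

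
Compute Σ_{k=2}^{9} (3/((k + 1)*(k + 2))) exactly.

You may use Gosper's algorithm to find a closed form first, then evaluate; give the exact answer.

Ratio r(k) = (k + 1)/(k + 3).
Take A(k)=k + 1, B(k)=k + 3, C(k)=1.
Set up (k + 1)·f(k+1) − (k + 2)·f(k) − (1) = 0.
Degrees (1,1,0) ⇒ d ≤ 1.
Solve for f: f(k) = k (degree 1 ≤ 1).
So s_k = (B(k−1)f/C)·t_k = (k*(k + 2))·t_k = 3*k/(k + 1).
Δs = 3/(k**2 + 3*k + 2), as required.
Telescoping: Σ = s_(10) − s_(2) = 30/11 − (2) = 8/11.

Σ = 8/11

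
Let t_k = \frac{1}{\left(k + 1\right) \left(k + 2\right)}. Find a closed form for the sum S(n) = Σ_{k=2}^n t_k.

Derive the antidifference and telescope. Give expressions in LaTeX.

S(n) = \frac{n - 1}{3 \left(n + 2\right)}

Step 1: r(k) = (k + 1)/(k + 3).
Factor: A=k + 1; B=k + 3; C=1.
Key eq: (k + 1)·f(k+1) = (k + 2)·f(k) + (1).
Degrees (1,1,0) ⇒ d ≤ 1.
A polynomial solution: f(k) = k.
So s_k = (B(k−1)f/C)·t_k = (k*(k + 2))·t_k = k/(k + 1).
Check: Δs_k = 1/(k**2 + 3*k + 2). ✓
Telescope: S(n) = s_(n+1) − s_(2) = (n + 1)/(n + 2) − (2/3) = (n - 1)/(3*(n + 2)).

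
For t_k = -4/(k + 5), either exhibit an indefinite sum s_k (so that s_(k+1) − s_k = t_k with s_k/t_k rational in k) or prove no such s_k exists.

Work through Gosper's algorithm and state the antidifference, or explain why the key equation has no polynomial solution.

none — t_k is not Gosper-summable

The ratio is (k + 5)/(k + 6).
So A=k + 5 and B=k + 6, with C=1.
Set up (k + 5)·f(k+1) − (k + 5)·f(k) − (1) = 0.
From deg A=1, deg B=1, deg C=0: d=0.
Generic f = c0 gives residual -1; -1 = 0 cannot hold, so t_k is not Gosper-summable.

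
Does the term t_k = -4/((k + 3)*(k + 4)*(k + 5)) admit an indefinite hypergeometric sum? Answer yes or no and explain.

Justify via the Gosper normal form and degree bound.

Yes. s_k = k*(-k - 7)/(6*(k + 3)*(k + 4)).

t_(k+1)/t_k = (k + 3)/(k + 6).
Normal form (A,B,C) = (k + 3, k + 6, 1).
Need (k + 3)·f(k+1) − (k + 5)·f(k) = 1.
Degrees (1,1,0) ⇒ d ≤ 2.
Coefficient equations give f(k) = k*(k + 7)/24.
Get s_k = R·t_k = k*(-k - 7)/(6*(k + 3)*(k + 4)) with R(k) = B(k−1)f(k)/C(k) = k*(k + 5)*(k + 7)/24.
Verify: -4/(k**3 + 12*k**2 + 47*k + 60) matches t_k.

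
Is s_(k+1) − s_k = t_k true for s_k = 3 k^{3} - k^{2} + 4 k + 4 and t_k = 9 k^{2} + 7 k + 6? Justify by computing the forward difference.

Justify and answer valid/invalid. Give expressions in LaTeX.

s_(k+1) = 3*k**3 + 8*k**2 + 11*k + 10
s_(k+1) − s_k = 9*k**2 + 7*k + 6
(s_(k+1) − s_k) − t_k = 0

Valid — Δs_k = t_k.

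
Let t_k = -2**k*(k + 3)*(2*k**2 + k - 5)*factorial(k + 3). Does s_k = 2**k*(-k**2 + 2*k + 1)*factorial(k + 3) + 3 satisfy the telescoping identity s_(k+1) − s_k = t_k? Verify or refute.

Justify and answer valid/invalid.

valid; difference matches t_k

s_(k+1) = 2**(k + 1)*(2*k - (k + 1)**2 + 3)*factorial(k + 4) + 3
s_(k+1) − s_k = -2**k*(k + 3)*(2*k**2 + k - 5)*factorial(k + 3)
(s_(k+1) − s_k) − t_k = 0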